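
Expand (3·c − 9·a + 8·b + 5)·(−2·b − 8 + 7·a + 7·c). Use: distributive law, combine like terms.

(3·c − 9·a + 8·b + 5)·(−2·b − 8 + 7·a + 7·c)
= −6·b·c − 24·c + 21·a·c + 21·c^2 + 18·a·b + 72·a − 63·a^2 − 63·a·c − 16·b^2 − 64·b + 56·a·b + 56·b·c − 10·b − 40 + 35·a + 35·c    [distributive law]
= 50·b·c + 11·c − 42·a·c + 21·c^2 + 74·a·b + 107·a − 63·a^2 − 16·b^2 − 74·b − 40    [combine like terms]

50·b·c + 11·c − 42·a·c + 21·c^2 + 74·a·b + 107·a − 63·a^2 − 16·b^2 − 74·b − 40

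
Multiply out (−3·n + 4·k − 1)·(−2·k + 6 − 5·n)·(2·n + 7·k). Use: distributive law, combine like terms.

(−3·n + 4·k − 1)·(−2·k + 6 − 5·n)·(2·n + 7·k)
= (6·k·n − 18·n + 15·n^2 − 8·k^2 + 24·k − 20·k·n + 2·k − 6 + 5·n)·(2·n + 7·k)    [distributive law]
= (−14·k·n − 13·n + 15·n^2 − 8·k^2 + 26·k − 6)·(2·n + 7·k)    [combine like terms]
= −28·k·n^2 − 98·k^2·n − 26·n^2 − 91·k·n + 30·n^3 + 105·k·n^2 − 16·k^2·n − 56·k^3 + 52·k·n + 182·k^2 − 12·n − 42·k    [distributive law]
= 77·k·n^2 − 114·k^2·n − 26·n^2 − 39·k·n + 30·n^3 − 56·k^3 + 182·k^2 − 12·n − 42·k    [combine like terms]

77·k·n^2 − 114·k^2·n − 26·n^2 − 39·k·n + 30·n^3 − 56·k^3 + 182·k^2 − 12·n − 42·k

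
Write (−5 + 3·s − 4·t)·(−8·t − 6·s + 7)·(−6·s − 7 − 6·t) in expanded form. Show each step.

−378·s·t + 126·t − 296·t^2 − 180·s^2 − 147·s + 245 + 108·s^3 + 108·s^2·t − 192·s·t^2 − 192·t^3

(−5 + 3·s − 4·t)·(−8·t − 6·s + 7)·(−6·s − 7 − 6·t)
= (40·t + 30·s − 35 − 24·s·t − 18·s^2 + 21·s + 32·t^2 + 24·s·t − 28·t)·(−6·s − 7 − 6·t)    [distributive law]
= (12·t + 51·s − 35 − 18·s^2 + 32·t^2)·(−6·s − 7 − 6·t)    [combine like terms]
= −72·s·t − 84·t − 72·t^2 − 306·s^2 − 357·s − 306·s·t + 210·s + 245 + 210·t + 108·s^3 + 126·s^2 + 108·s^2·t − 192·s·t^2 − 224·t^2 − 192·t^3    [distributive law]
= −378·s·t + 126·t − 296·t^2 − 180·s^2 − 147·s + 245 + 108·s^3 + 108·s^2·t − 192·s·t^2 − 192·t^3    [combine like terms]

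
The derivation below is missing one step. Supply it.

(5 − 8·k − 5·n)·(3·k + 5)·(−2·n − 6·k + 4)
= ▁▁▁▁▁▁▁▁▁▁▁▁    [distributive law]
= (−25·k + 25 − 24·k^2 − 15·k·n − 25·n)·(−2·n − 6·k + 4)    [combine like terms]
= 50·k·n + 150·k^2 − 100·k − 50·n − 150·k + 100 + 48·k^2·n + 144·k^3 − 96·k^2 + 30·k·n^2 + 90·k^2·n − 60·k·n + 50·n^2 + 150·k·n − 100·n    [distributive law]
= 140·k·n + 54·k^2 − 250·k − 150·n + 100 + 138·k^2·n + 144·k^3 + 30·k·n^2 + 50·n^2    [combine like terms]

After distributive law, the bracketed line is:

(15·k + 25 − 24·k^2 − 40·k − 15·k·n − 25·n)·(−2·n − 6·k + 4)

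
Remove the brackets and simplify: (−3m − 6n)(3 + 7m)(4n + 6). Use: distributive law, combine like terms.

−288mn − 54m − 84m^2n − 126m^2 − 72n^2 − 108n − 168mn^2

(−3m − 6n)(3 + 7m)(4n + 6)
= (−9m − 21m^2 − 18n − 42mn)(4n + 6)    [distributive law]
= −36mn − 54m − 84m^2n − 126m^2 − 72n^2 − 108n − 168mn^2 − 252mn    [distributive law]
= −288mn − 54m − 84m^2n − 126m^2 − 72n^2 − 108n − 168mn^2    [combine like terms]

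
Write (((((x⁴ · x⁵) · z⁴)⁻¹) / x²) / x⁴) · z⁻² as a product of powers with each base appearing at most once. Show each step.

(((((x⁴ · x⁵) · z⁴)⁻¹) / x²) / x⁴) · z⁻²
= (((((x⁴ · x⁵)⁻¹) · ((z⁴)⁻¹)) / x²) / x⁴) · z⁻²    [power of a product]
= ((((((x⁴)⁻¹) · ((x⁵)⁻¹)) · ((z⁴)⁻¹)) / x²) / x⁴) · z⁻²    [power of a product]
= ((((x⁻⁴ · ((x⁵)⁻¹)) · ((z⁴)⁻¹)) / x²) / x⁴) · z⁻²    [power of a power]
= ((((x⁻⁴ · x⁻⁵) · ((z⁴)⁻¹)) / x²) / x⁴) · z⁻²    [power of a power]
= (((x⁻⁹ · ((z⁴)⁻¹)) / x²) / x⁴) · z⁻²    [product of powers]
= (((x⁻⁹ · z⁻⁴) / x²) / x⁴) · z⁻²    [power of a power]
= x⁻¹⁵z⁻⁶    [quotient of powers; product of powers]

x⁻¹⁵z⁻⁶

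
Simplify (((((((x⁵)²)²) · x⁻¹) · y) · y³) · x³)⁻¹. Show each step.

(((((((x⁵)²)²) · x⁻¹) · y) · y³) · x³)⁻¹
= (((((((x⁵)²)²) · x⁻¹) · y) · y³)⁻¹) · ((x³)⁻¹)    [power of a product]
= (((((((x⁵)²)²) · x⁻¹) · y)⁻¹) · ((y³)⁻¹)) · ((x³)⁻¹)    [power of a product]
= (((((((x⁵)²)²) · x⁻¹)⁻¹) · (y⁻¹)) · ((y³)⁻¹)) · ((x³)⁻¹)    [power of a product]
= (((((((x⁵)²)²)⁻¹) · ((x⁻¹)⁻¹)) · (y⁻¹)) · ((y³)⁻¹)) · ((x³)⁻¹)    [power of a product]
= ((((((x⁵)²)⁻²) · ((x⁻¹)⁻¹)) · (y⁻¹)) · ((y³)⁻¹)) · ((x³)⁻¹)    [power of a power]
= (((((x⁵)⁻⁴) · ((x⁻¹)⁻¹)) · (y⁻¹)) · ((y³)⁻¹)) · ((x³)⁻¹)    [power of a power]
= (((x⁻²⁰ · ((x⁻¹)⁻¹)) · (y⁻¹)) · ((y³)⁻¹)) · ((x³)⁻¹)    [power of a power]
= (((x⁻²⁰ · x) · (y⁻¹)) · ((y³)⁻¹)) · ((x³)⁻¹)    [power of a power]
= ((x⁻¹⁹ · (y⁻¹)) · ((y³)⁻¹)) · ((x³)⁻¹)    [product of powers]
= ((x⁻¹⁹ · y⁻¹) · y⁻³) · ((x³)⁻¹)    [power of a power]
= ((x⁻¹⁹ · y⁻¹) · y⁻³) · x⁻³    [power of a power]
= x⁻²²·y⁻⁴    [product of powers]

x⁻²²·y⁻⁴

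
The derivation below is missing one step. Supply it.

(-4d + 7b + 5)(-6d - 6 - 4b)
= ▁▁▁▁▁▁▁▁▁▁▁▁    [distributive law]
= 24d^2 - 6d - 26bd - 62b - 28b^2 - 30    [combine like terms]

Applying distributive law to the line above:

24d^2 + 24d + 16bd - 42bd - 42b - 28b^2 - 30d - 30 - 20b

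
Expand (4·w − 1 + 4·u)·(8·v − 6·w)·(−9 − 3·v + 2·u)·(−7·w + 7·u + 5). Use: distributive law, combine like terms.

(4·w − 1 + 4·u)·(8·v − 6·w)·(−9 − 3·v + 2·u)·(−7·w + 7·u + 5)
= (32·v·w − 24·w^2 − 8·v + 6·w + 32·u·v − 24·u·w)·(−9 − 3·v + 2·u)·(−7·w + 7·u + 5)    [distributive law]
= (−288·v·w − 96·v^2·w + 64·u·v·w + 216·w^2 + 72·v·w^2 − 48·u·w^2 + 72·v + 24·v^2 − 16·u·v − 54·w − 18·v·w + 12·u·w − 288·u·v − 96·u·v^2 + 64·u^2·v + 216·u·w + 72·u·v·w − 48·u^2·w)·(−7·w + 7·u + 5)    [distributive law]
= (−306·v·w − 96·v^2·w + 136·u·v·w + 216·w^2 + 72·v·w^2 − 48·u·w^2 + 72·v + 24·v^2 − 304·u·v − 54·w + 228·u·w − 96·u·v^2 + 64·u^2·v − 48·u^2·w)·(−7·w + 7·u + 5)    [combine like terms]
= 2142·v·w^2 − 2142·u·v·w − 1530·v·w + 672·v^2·w^2 − 672·u·v^2·w − 480·v^2·w − 952·u·v·w^2 + 952·u^2·v·w + 680·u·v·w − 1512·w^3 + 1512·u·w^2 + 1080·w^2 − 504·v·w^3 + 504·u·v·w^2 + 360·v·w^2 + 336·u·w^3 − 336·u^2·w^2 − 240·u·w^2 − 504·v·w + 504·u·v + 360·v − 168·v^2·w + 168·u·v^2 + 120·v^2 + 2128·u·v·w − 2128·u^2·v − 1520·u·v + 378·w^2 − 378·u·w − 270·w − 1596·u·w^2 + 1596·u^2·w + 1140·u·w + 672·u·v^2·w − 672·u^2·v^2 − 480·u·v^2 − 448·u^2·v·w + 448·u^3·v + 320·u^2·v + 336·u^2·w^2 − 336·u^3·w − 240·u^2·w    [distributive law]
= 2502·v·w^2 + 666·u·v·w − 2034·v·w + 672·v^2·w^2 − 648·v^2·w − 448·u·v·w^2 + 504·u^2·v·w − 1512·w^3 − 324·u·w^2 + 1458·w^2 − 504·v·w^3 + 336·u·w^3 − 1016·u·v + 360·v − 312·u·v^2 + 120·v^2 − 1808·u^2·v + 762·u·w − 270·w + 1356·u^2·w − 672·u^2·v^2 + 448·u^3·v − 336·u^3·w    [combine like terms]

2502·v·w^2 + 666·u·v·w − 2034·v·w + 672·v^2·w^2 − 648·v^2·w − 448·u·v·w^2 + 504·u^2·v·w − 1512·w^3 − 324·u·w^2 + 1458·w^2 − 504·v·w^3 + 336·u·w^3 − 1016·u·v + 360·v − 312·u·v^2 + 120·v^2 − 1808·u^2·v + 762·u·w − 270·w + 1356·u^2·w − 672·u^2·v^2 + 448·u^3·v − 336·u^3·w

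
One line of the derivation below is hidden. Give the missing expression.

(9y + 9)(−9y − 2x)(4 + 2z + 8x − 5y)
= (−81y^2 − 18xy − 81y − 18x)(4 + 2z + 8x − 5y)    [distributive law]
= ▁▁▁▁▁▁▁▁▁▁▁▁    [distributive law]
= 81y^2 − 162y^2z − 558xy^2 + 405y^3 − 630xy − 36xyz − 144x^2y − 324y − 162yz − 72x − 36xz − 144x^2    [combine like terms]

Applying distributive law to the line above:

−324y^2 − 162y^2z − 648xy^2 + 405y^3 − 72xy − 36xyz − 144x^2y + 90xy^2 − 324y − 162yz − 648xy + 405y^2 − 72x − 36xz − 144x^2 + 90xy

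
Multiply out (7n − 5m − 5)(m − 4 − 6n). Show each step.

37mn + 2n − 42n^2 − 5m^2 + 15m + 20

(7n − 5m − 5)(m − 4 − 6n)
= 7mn − 28n − 42n^2 − 5m^2 + 20m + 30mn − 5m + 20 + 30n    [distributive law]
= 37mn + 2n − 42n^2 − 5m^2 + 15m + 20    [combine like terms]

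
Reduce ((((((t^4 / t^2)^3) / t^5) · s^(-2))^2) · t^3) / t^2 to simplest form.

((((((t^4 / t^2)^3) / t^5) · s^(-2))^2) · t^3) / t^2
= ((((((t^4 / t^2)^3) / t^5)^2) · ((s^(-2))^2)) · t^3) / t^2    [power of a product]
= ((((((t^4 / t^2)^3)^2) / ((t^5)^2)) · ((s^(-2))^2)) · t^3) / t^2    [power of a quotient]
= (((((t^4 / t^2)^6) / ((t^5)^2)) · ((s^(-2))^2)) · t^3) / t^2    [power of a power]
= ((((((t^4)^6) / ((t^2)^6)) / ((t^5)^2)) · ((s^(-2))^2)) · t^3) / t^2    [power of a quotient]
= ((((t^24 / ((t^2)^6)) / ((t^5)^2)) · ((s^(-2))^2)) · t^3) / t^2    [power of a power]
= ((((t^24 / t^12) / ((t^5)^2)) · ((s^(-2))^2)) · t^3) / t^2    [power of a power]
= (((t^12 / ((t^5)^2)) · ((s^(-2))^2)) · t^3) / t^2    [quotient of powers]
= (((t^12 / t^10) · ((s^(-2))^2)) · t^3) / t^2    [power of a power]
= ((t^2 · ((s^(-2))^2)) · t^3) / t^2    [quotient of powers]
= ((t^2 · s^(-4)) · t^3) / t^2    [power of a power]
= s^(-4)t^3    [quotient of powers; product of powers]

s^(-4)t^3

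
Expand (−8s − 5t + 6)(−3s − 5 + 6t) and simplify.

(−8s − 5t + 6)(−3s − 5 + 6t)
= 24s² + 40s − 48st + 15st + 25t − 30t² − 18s − 30 + 36t    [distributive law]
= 24s² + 22s − 33st + 61t − 30t² − 30    [combine like terms]

24s² + 22s − 33st + 61t − 30t² − 30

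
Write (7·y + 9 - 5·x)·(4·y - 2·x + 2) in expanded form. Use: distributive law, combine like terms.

(7·y + 9 - 5·x)·(4·y - 2·x + 2)
= 28·y² - 14·x·y + 14·y + 36·y - 18·x + 18 - 20·x·y + 10·x² - 10·x    [distributive law]
= 28·y² - 34·x·y + 50·y - 28·x + 18 + 10·x²    [combine like terms]

28·y² - 34·x·y + 50·y - 28·x + 18 + 10·x²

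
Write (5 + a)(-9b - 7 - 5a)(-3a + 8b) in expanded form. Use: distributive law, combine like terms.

(5 + a)(-9b - 7 - 5a)(-3a + 8b)
= (-45b - 35 - 25a - 9ab - 7a - 5a^2)(-3a + 8b)    [distributive law]
= (-45b - 35 - 32a - 9ab - 5a^2)(-3a + 8b)    [combine like terms]
= 135ab - 360b^2 + 105a - 280b + 96a^2 - 256ab + 27a^2b - 72ab^2 + 15a^3 - 40a^2b    [distributive law]
= -121ab - 360b^2 + 105a - 280b + 96a^2 - 13a^2b - 72ab^2 + 15a^3    [combine like terms]

-121ab - 360b^2 + 105a - 280b + 96a^2 - 13a^2b - 72ab^2 + 15a^3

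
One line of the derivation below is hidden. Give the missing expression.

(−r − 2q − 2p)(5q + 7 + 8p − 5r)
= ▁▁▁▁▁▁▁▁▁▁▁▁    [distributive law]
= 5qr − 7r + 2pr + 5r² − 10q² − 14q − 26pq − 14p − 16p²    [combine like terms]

By distributive law:

−5qr − 7r − 8pr + 5r² − 10q² − 14q − 16pq + 10qr − 10pq − 14p − 16p² + 10pr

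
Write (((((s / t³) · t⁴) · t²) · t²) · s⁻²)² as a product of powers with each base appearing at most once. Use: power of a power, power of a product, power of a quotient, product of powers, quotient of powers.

(((((s / t³) · t⁴) · t²) · t²) · s⁻²)²
= (((((s / t³) · t⁴) · t²) · t²)²) · ((s⁻²)²)    [power of a product]
= (((((s / t³) · t⁴) · t²)²) · ((t²)²)) · ((s⁻²)²)    [power of a product]
= (((((s / t³) · t⁴)²) · ((t²)²)) · ((t²)²)) · ((s⁻²)²)    [power of a product]
= (((((s / t³)²) · ((t⁴)²)) · ((t²)²)) · ((t²)²)) · ((s⁻²)²)    [power of a product]
= (((((s²) / ((t³)²)) · ((t⁴)²)) · ((t²)²)) · ((t²)²)) · ((s⁻²)²)    [power of a quotient]
= ((((s² / t⁶) · ((t⁴)²)) · ((t²)²)) · ((t²)²)) · ((s⁻²)²)    [power of a power]
= ((((s² / t⁶) · t⁸) · ((t²)²)) · ((t²)²)) · ((s⁻²)²)    [power of a power]
= ((((s² / t⁶) · t⁸) · t⁴) · ((t²)²)) · ((s⁻²)²)    [power of a power]
= ((((s² / t⁶) · t⁸) · t⁴) · t⁴) · ((s⁻²)²)    [power of a power]
= ((((s² / t⁶) · t⁸) · t⁴) · t⁴) · s⁻⁴    [power of a power]
= s⁻²t¹⁰    [quotient of powers; product of powers]

s⁻²t¹⁰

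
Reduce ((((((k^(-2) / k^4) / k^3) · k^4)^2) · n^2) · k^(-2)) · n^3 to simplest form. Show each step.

((((((k^(-2) / k^4) / k^3) · k^4)^2) · n^2) · k^(-2)) · n^3
= ((((((k^(-2) / k^4) / k^3)^2) · ((k^4)^2)) · n^2) · k^(-2)) · n^3    [power of a product]
= ((((((k^(-2) / k^4)^2) / ((k^3)^2)) · ((k^4)^2)) · n^2) · k^(-2)) · n^3    [power of a quotient]
= (((((((k^(-2))^2) / ((k^4)^2)) / ((k^3)^2)) · ((k^4)^2)) · n^2) · k^(-2)) · n^3    [power of a quotient]
= (((((k^(-4) / ((k^4)^2)) / ((k^3)^2)) · ((k^4)^2)) · n^2) · k^(-2)) · n^3    [power of a power]
= (((((k^(-4) / k^8) / ((k^3)^2)) · ((k^4)^2)) · n^2) · k^(-2)) · n^3    [power of a power]
= ((((k^(-12) / ((k^3)^2)) · ((k^4)^2)) · n^2) · k^(-2)) · n^3    [quotient of powers]
= ((((k^(-12) / k^6) · ((k^4)^2)) · n^2) · k^(-2)) · n^3    [power of a power]
= (((k^(-18) · ((k^4)^2)) · n^2) · k^(-2)) · n^3    [quotient of powers]
= (((k^(-18) · k^8) · n^2) · k^(-2)) · n^3    [power of a power]
= ((k^(-10) · n^2) · k^(-2)) · n^3    [product of powers]
= k^(-12)·n^5    [product of powers]

k^(-12)·n^5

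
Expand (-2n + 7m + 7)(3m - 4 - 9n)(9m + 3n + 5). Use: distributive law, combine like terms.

-558m^2n - 45mn^2 - 861mn - 75n^2 - 359n + 54n^3 + 189m^3 + 42m^2 - 287m - 140

(-2n + 7m + 7)(3m - 4 - 9n)(9m + 3n + 5)
= (-6mn + 8n + 18n^2 + 21m^2 - 28m - 63mn + 21m - 28 - 63n)(9m + 3n + 5)    [distributive law]
= (-69mn - 55n + 18n^2 + 21m^2 - 7m - 28)(9m + 3n + 5)    [combine like terms]
= -621m^2n - 207mn^2 - 345mn - 495mn - 165n^2 - 275n + 162mn^2 + 54n^3 + 90n^2 + 189m^3 + 63m^2n + 105m^2 - 63m^2 - 21mn - 35m - 252m - 84n - 140    [distributive law]
= -558m^2n - 45mn^2 - 861mn - 75n^2 - 359n + 54n^3 + 189m^3 + 42m^2 - 287m - 140    [combine like terms]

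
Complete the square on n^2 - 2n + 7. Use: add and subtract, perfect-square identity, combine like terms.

n^2 - 2n + 7
= n^2 - 2n + 1 - 1 + 7    [add and subtract 1]
= (n - 1)^2 - 1 + 7    [perfect-square identity]
= (n - 1)^2 + 6    [combine constants]

(n - 1)^2 + 6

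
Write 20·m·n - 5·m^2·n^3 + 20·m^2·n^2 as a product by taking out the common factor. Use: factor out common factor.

20·m·n - 5·m^2·n^3 + 20·m^2·n^2
= 5(4·m·n - m^2·n^3 + 4·m^2·n^2)    [factor out 5]
= 5·m·n(4 - m·n^2 + 4·m·n)    [factor out m·n]

5·m·n(4 - m·n^2 + 4·m·n)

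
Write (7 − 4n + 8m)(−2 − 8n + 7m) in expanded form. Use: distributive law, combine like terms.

−14 − 48n + 33m + 32n^2 − 92mn + 56m^2

(7 − 4n + 8m)(−2 − 8n + 7m)
= −14 − 56n + 49m + 8n + 32n^2 − 28mn − 16m − 64mn + 56m^2    [distributive law]
= −14 − 48n + 33m + 32n^2 − 92mn + 56m^2    [combine like terms]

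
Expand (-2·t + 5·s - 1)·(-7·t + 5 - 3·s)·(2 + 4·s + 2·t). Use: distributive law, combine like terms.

22·t^2 - 2·s·t^2 + 28·t^3 - 16·t - 14·s·t - 146·s^2·t + 36·s + 82·s^2 - 60·s^3 - 10

(-2·t + 5·s - 1)·(-7·t + 5 - 3·s)·(2 + 4·s + 2·t)
= (14·t^2 - 10·t + 6·s·t - 35·s·t + 25·s - 15·s^2 + 7·t - 5 + 3·s)·(2 + 4·s + 2·t)    [distributive law]
= (14·t^2 - 3·t - 29·s·t + 28·s - 15·s^2 - 5)·(2 + 4·s + 2·t)    [combine like terms]
= 28·t^2 + 56·s·t^2 + 28·t^3 - 6·t - 12·s·t - 6·t^2 - 58·s·t - 116·s^2·t - 58·s·t^2 + 56·s + 112·s^2 + 56·s·t - 30·s^2 - 60·s^3 - 30·s^2·t - 10 - 20·s - 10·t    [distributive law]
= 22·t^2 - 2·s·t^2 + 28·t^3 - 16·t - 14·s·t - 146·s^2·t + 36·s + 82·s^2 - 60·s^3 - 10    [combine like terms]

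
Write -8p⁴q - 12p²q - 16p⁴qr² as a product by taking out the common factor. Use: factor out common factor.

-8p⁴q - 12p²q - 16p⁴qr²
= 4(-2p⁴q - 3p²q - 4p⁴qr²)    [factor out 4]
= 4p²q(-2p² - 3 - 4p²r²)    [factor out p²q]

4p²q(-2p² - 3 - 4p²r²)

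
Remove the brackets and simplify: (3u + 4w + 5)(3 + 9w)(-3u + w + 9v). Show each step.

-27u^2 - 162uw + 81uv - 81u^2w - 81uw^2 + 243uvw + 57w^2 + 513vw + 36w^3 + 324vw^2 - 45u + 15w + 135v

(3u + 4w + 5)(3 + 9w)(-3u + w + 9v)
= (9u + 27uw + 12w + 36w^2 + 15 + 45w)(-3u + w + 9v)    [distributive law]
= (9u + 27uw + 57w + 36w^2 + 15)(-3u + w + 9v)    [combine like terms]
= -27u^2 + 9uw + 81uv - 81u^2w + 27uw^2 + 243uvw - 171uw + 57w^2 + 513vw - 108uw^2 + 36w^3 + 324vw^2 - 45u + 15w + 135v    [distributive law]
= -27u^2 - 162uw + 81uv - 81u^2w - 81uw^2 + 243uvw + 57w^2 + 513vw + 36w^3 + 324vw^2 - 45u + 15w + 135v    [combine like terms]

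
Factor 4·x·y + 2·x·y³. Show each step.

4·x·y + 2·x·y³
= 2(2·x·y + x·y³)    [factor out 2]
= 2·x·y(2 + y²)    [factor out x·y]

2·x·y(2 + y²)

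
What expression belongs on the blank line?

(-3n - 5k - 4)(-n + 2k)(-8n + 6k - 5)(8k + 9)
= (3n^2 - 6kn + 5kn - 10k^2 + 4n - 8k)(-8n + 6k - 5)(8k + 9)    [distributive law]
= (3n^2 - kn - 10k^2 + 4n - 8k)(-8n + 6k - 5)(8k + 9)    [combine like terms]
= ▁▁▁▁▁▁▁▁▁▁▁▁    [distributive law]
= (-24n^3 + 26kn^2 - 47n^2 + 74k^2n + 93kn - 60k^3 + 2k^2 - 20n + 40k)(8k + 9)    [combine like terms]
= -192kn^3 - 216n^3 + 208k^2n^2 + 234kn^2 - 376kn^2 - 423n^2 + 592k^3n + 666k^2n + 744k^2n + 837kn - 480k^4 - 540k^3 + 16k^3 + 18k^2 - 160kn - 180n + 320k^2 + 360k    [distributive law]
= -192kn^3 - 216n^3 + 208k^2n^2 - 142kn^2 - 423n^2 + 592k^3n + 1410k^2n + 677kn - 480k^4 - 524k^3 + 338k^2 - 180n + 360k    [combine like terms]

After distributive law, the bracketed line is:

(-24n^3 + 18kn^2 - 15n^2 + 8kn^2 - 6k^2n + 5kn + 80k^2n - 60k^3 + 50k^2 - 32n^2 + 24kn - 20n + 64kn - 48k^2 + 40k)(8k + 9)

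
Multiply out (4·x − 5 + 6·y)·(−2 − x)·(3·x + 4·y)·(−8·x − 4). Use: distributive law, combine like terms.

120·x^3 − 204·x^2 + 520·x^2·y − 128·x·y + 96·x^4 + 272·x^3·y − 120·x − 160·y + 480·x·y^2 + 192·y^2 + 192·x^2·y^2

(4·x − 5 + 6·y)·(−2 − x)·(3·x + 4·y)·(−8·x − 4)
= (−8·x − 4·x^2 + 10 + 5·x − 12·y − 6·x·y)·(3·x + 4·y)·(−8·x − 4)    [distributive law]
= (−3·x − 4·x^2 + 10 − 12·y − 6·x·y)·(3·x + 4·y)·(−8·x − 4)    [combine like terms]
= (−9·x^2 − 12·x·y − 12·x^3 − 16·x^2·y + 30·x + 40·y − 36·x·y − 48·y^2 − 18·x^2·y − 24·x·y^2)·(−8·x − 4)    [distributive law]
= (−9·x^2 − 48·x·y − 12·x^3 − 34·x^2·y + 30·x + 40·y − 48·y^2 − 24·x·y^2)·(−8·x − 4)    [combine like terms]
= 72·x^3 + 36·x^2 + 384·x^2·y + 192·x·y + 96·x^4 + 48·x^3 + 272·x^3·y + 136·x^2·y − 240·x^2 − 120·x − 320·x·y − 160·y + 384·x·y^2 + 192·y^2 + 192·x^2·y^2 + 96·x·y^2    [distributive law]
= 120·x^3 − 204·x^2 + 520·x^2·y − 128·x·y + 96·x^4 + 272·x^3·y − 120·x − 160·y + 480·x·y^2 + 192·y^2 + 192·x^2·y^2    [combine like terms]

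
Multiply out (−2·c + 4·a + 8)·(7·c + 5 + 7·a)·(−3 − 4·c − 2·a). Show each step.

−142·c^2 + 56·c^3 − 28·a·c^2 − 298·c − 438·a·c − 140·a^2·c − 308·a − 236·a^2 − 56·a^3 − 120

(−2·c + 4·a + 8)·(7·c + 5 + 7·a)·(−3 − 4·c − 2·a)
= (−14·c^2 − 10·c − 14·a·c + 28·a·c + 20·a + 28·a^2 + 56·c + 40 + 56·a)·(−3 − 4·c − 2·a)    [distributive law]
= (−14·c^2 + 46·c + 14·a·c + 76·a + 28·a^2 + 40)·(−3 − 4·c − 2·a)    [combine like terms]
= 42·c^2 + 56·c^3 + 28·a·c^2 − 138·c − 184·c^2 − 92·a·c − 42·a·c − 56·a·c^2 − 28·a^2·c − 228·a − 304·a·c − 152·a^2 − 84·a^2 − 112·a^2·c − 56·a^3 − 120 − 160·c − 80·a    [distributive law]
= −142·c^2 + 56·c^3 − 28·a·c^2 − 298·c − 438·a·c − 140·a^2·c − 308·a − 236·a^2 − 56·a^3 − 120    [combine like terms]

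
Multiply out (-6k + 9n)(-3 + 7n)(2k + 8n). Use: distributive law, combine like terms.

(-6k + 9n)(-3 + 7n)(2k + 8n)
= (18k - 42kn - 27n + 63n²)(2k + 8n)    [distributive law]
= 36k² + 144kn - 84k²n - 336kn² - 54kn - 216n² + 126kn² + 504n³    [distributive law]
= 36k² + 90kn - 84k²n - 210kn² - 216n² + 504n³    [combine like terms]

36k² + 90kn - 84k²n - 210kn² - 216n² + 504n³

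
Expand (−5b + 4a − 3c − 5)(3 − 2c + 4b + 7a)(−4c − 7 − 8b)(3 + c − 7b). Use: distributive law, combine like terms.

(−5b + 4a − 3c − 5)(3 − 2c + 4b + 7a)(−4c − 7 − 8b)(3 + c − 7b)
= (−15b + 10bc − 20b^2 − 35ab + 12a − 8ac + 16ab + 28a^2 − 9c + 6c^2 − 12bc − 21ac − 15 + 10c − 20b − 35a)(−4c − 7 − 8b)(3 + c − 7b)    [distributive law]
= (−35b − 2bc − 20b^2 − 19ab − 23a − 29ac + 28a^2 + c + 6c^2 − 15)(−4c − 7 − 8b)(3 + c − 7b)    [combine like terms]
= (140bc + 245b + 280b^2 + 8bc^2 + 14bc + 16b^2c + 80b^2c + 140b^2 + 160b^3 + 76abc + 133ab + 152ab^2 + 92ac + 161a + 184ab + 116ac^2 + 203ac + 232abc − 112a^2c − 196a^2 − 224a^2b − 4c^2 − 7c − 8bc − 24c^3 − 42c^2 − 48bc^2 + 60c + 105 + 120b)(3 + c − 7b)    [distributive law]
= (146bc + 365b + 420b^2 − 40bc^2 + 96b^2c + 160b^3 + 308abc + 317ab + 152ab^2 + 295ac + 161a + 116ac^2 − 112a^2c − 196a^2 − 224a^2b − 46c^2 + 53c − 24c^3 + 105)(3 + c − 7b)    [combine like terms]
= 438bc + 146bc^2 − 1022b^2c + 1095b + 365bc − 2555b^2 + 1260b^2 + 420b^2c − 2940b^3 − 120bc^2 − 40bc^3 + 280b^2c^2 + 288b^2c + 96b^2c^2 − 672b^3c + 480b^3 + 160b^3c − 1120b^4 + 924abc + 308abc^2 − 2156ab^2c + 951ab + 317abc − 2219ab^2 + 456ab^2 + 152ab^2c − 1064ab^3 + 885ac + 295ac^2 − 2065abc + 483a + 161ac − 1127ab + 348ac^2 + 116ac^3 − 812abc^2 − 336a^2c − 112a^2c^2 + 784a^2bc − 588a^2 − 196a^2c + 1372a^2b − 672a^2b − 224a^2bc + 1568a^2b^2 − 138c^2 − 46c^3 + 322bc^2 + 159c + 53c^2 − 371bc − 72c^3 − 24c^4 + 168bc^3 + 315 + 105c − 735b    [distributive law]
= 432bc + 348bc^2 − 314b^2c + 360b − 1295b^2 − 2460b^3 + 128bc^3 + 376b^2c^2 − 512b^3c − 1120b^4 − 824abc − 504abc^2 − 2004ab^2c − 176ab − 1763ab^2 − 1064ab^3 + 1046ac + 643ac^2 + 483a + 116ac^3 − 532a^2c − 112a^2c^2 + 560a^2bc − 588a^2 + 700a^2b + 1568a^2b^2 − 85c^2 − 118c^3 + 264c − 24c^4 + 315    [combine like terms]

432bc + 348bc^2 − 314b^2c + 360b − 1295b^2 − 2460b^3 + 128bc^3 + 376b^2c^2 − 512b^3c − 1120b^4 − 824abc − 504abc^2 − 2004ab^2c − 176ab − 1763ab^2 − 1064ab^3 + 1046ac + 643ac^2 + 483a + 116ac^3 − 532a^2c − 112a^2c^2 + 560a^2bc − 588a^2 + 700a^2b + 1568a^2b^2 − 85c^2 − 118c^3 + 264c − 24c^4 + 315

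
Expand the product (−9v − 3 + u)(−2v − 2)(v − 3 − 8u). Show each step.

18v³ − 30v² − 146uv² − 66v − 188uv − 18 − 42u + 16u²v + 16u²

(−9v − 3 + u)(−2v − 2)(v − 3 − 8u)
= (18v² + 18v + 6v + 6 − 2uv − 2u)(v − 3 − 8u)    [distributive law]
= (18v² + 24v + 6 − 2uv − 2u)(v − 3 − 8u)    [combine like terms]
= 18v³ − 54v² − 144uv² + 24v² − 72v − 192uv + 6v − 18 − 48u − 2uv² + 6uv + 16u²v − 2uv + 6u + 16u²    [distributive law]
= 18v³ − 30v² − 146uv² − 66v − 188uv − 18 − 42u + 16u²v + 16u²    [combine like terms]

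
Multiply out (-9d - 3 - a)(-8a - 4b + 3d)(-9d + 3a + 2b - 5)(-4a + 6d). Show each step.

(-9d - 3 - a)(-8a - 4b + 3d)(-9d + 3a + 2b - 5)(-4a + 6d)
= (72ad + 36bd - 27d² + 24a + 12b - 9d + 8a² + 4ab - 3ad)(-9d + 3a + 2b - 5)(-4a + 6d)    [distributive law]
= (69ad + 36bd - 27d² + 24a + 12b - 9d + 8a² + 4ab)(-9d + 3a + 2b - 5)(-4a + 6d)    [combine like terms]
= (-621ad² + 207a²d + 138abd - 345ad - 324bd² + 108abd + 72b²d - 180bd + 243d³ - 81ad² - 54bd² + 135d² - 216ad + 72a² + 48ab - 120a - 108bd + 36ab + 24b² - 60b + 81d² - 27ad - 18bd + 45d - 72a²d + 24a³ + 16a²b - 40a² - 36abd + 12a²b + 8ab² - 20ab)(-4a + 6d)    [distributive law]
= (-702ad² + 135a²d + 210abd - 588ad - 378bd² + 72b²d - 306bd + 243d³ + 216d² + 32a² + 64ab - 120a + 24b² - 60b + 45d + 24a³ + 28a²b + 8ab²)(-4a + 6d)    [combine like terms]
= 2808a²d² - 4212ad³ - 540a³d + 810a²d² - 840a²bd + 1260abd² + 2352a²d - 3528ad² + 1512abd² - 2268bd³ - 288ab²d + 432b²d² + 1224abd - 1836bd² - 972ad³ + 1458d⁴ - 864ad² + 1296d³ - 128a³ + 192a²d - 256a²b + 384abd + 480a² - 720ad - 96ab² + 144b²d + 240ab - 360bd - 180ad + 270d² - 96a⁴ + 144a³d - 112a³b + 168a²bd - 32a²b² + 48ab²d    [distributive law]
= 3618a²d² - 5184ad³ - 396a³d - 672a²bd + 2772abd² + 2544a²d - 4392ad² - 2268bd³ - 240ab²d + 432b²d² + 1608abd - 1836bd² + 1458d⁴ + 1296d³ - 128a³ - 256a²b + 480a² - 900ad - 96ab² + 144b²d + 240ab - 360bd + 270d² - 96a⁴ - 112a³b - 32a²b²    [combine like terms]

3618a²d² - 5184ad³ - 396a³d - 672a²bd + 2772abd² + 2544a²d - 4392ad² - 2268bd³ - 240ab²d + 432b²d² + 1608abd - 1836bd² + 1458d⁴ + 1296d³ - 128a³ - 256a²b + 480a² - 900ad - 96ab² + 144b²d + 240ab - 360bd + 270d² - 96a⁴ - 112a³b - 32a²b²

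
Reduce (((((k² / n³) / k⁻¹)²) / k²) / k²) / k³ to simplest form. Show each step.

k⁻¹n⁻⁶

(((((k² / n³) / k⁻¹)²) / k²) / k²) / k³
= (((((k² / n³)²) / ((k⁻¹)²)) / k²) / k²) / k³    [power of a quotient]
= ((((((k²)²) / ((n³)²)) / ((k⁻¹)²)) / k²) / k²) / k³    [power of a quotient]
= ((((k⁴ / ((n³)²)) / ((k⁻¹)²)) / k²) / k²) / k³    [power of a power]
= ((((k⁴ / n⁶) / ((k⁻¹)²)) / k²) / k²) / k³    [power of a power]
= ((((k⁴ / n⁶) / k⁻²) / k²) / k²) / k³    [power of a power]
= k⁻¹n⁻⁶    [quotient of powers; product of powers]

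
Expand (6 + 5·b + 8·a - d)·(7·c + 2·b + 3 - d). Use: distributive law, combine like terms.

42·c + 27·b + 18 - 9·d + 35·b·c + 10·b^2 - 7·b·d + 56·a·c + 16·a·b + 24·a - 8·a·d - 7·c·d + d^2

(6 + 5·b + 8·a - d)·(7·c + 2·b + 3 - d)
= 42·c + 12·b + 18 - 6·d + 35·b·c + 10·b^2 + 15·b - 5·b·d + 56·a·c + 16·a·b + 24·a - 8·a·d - 7·c·d - 2·b·d - 3·d + d^2    [distributive law]
= 42·c + 27·b + 18 - 9·d + 35·b·c + 10·b^2 - 7·b·d + 56·a·c + 16·a·b + 24·a - 8·a·d - 7·c·d + d^2    [combine like terms]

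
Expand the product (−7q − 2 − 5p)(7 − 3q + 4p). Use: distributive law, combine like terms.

−43q + 21q^2 − 13pq − 14 − 43p − 20p^2

(−7q − 2 − 5p)(7 − 3q + 4p)
= −49q + 21q^2 − 28pq − 14 + 6q − 8p − 35p + 15pq − 20p^2    [distributive law]
= −43q + 21q^2 − 13pq − 14 − 43p − 20p^2    [combine like terms]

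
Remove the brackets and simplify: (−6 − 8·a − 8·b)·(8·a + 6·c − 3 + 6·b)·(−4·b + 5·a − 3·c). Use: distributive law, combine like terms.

36·a·b − 120·a^2 − 108·a·c + 180·b·c + 108·c^2 − 72·b + 90·a − 54·c + 48·b^2 − 304·a^2·b − 320·a^3 − 48·a^2·c + 288·a·b·c + 144·a·c^2 + 208·a·b^2 + 336·b^2·c + 144·b·c^2 + 192·b^3

(−6 − 8·a − 8·b)·(8·a + 6·c − 3 + 6·b)·(−4·b + 5·a − 3·c)
= (−48·a − 36·c + 18 − 36·b − 64·a^2 − 48·a·c + 24·a − 48·a·b − 64·a·b − 48·b·c + 24·b − 48·b^2)·(−4·b + 5·a − 3·c)    [distributive law]
= (−24·a − 36·c + 18 − 12·b − 64·a^2 − 48·a·c − 112·a·b − 48·b·c − 48·b^2)·(−4·b + 5·a − 3·c)    [combine like terms]
= 96·a·b − 120·a^2 + 72·a·c + 144·b·c − 180·a·c + 108·c^2 − 72·b + 90·a − 54·c + 48·b^2 − 60·a·b + 36·b·c + 256·a^2·b − 320·a^3 + 192·a^2·c + 192·a·b·c − 240·a^2·c + 144·a·c^2 + 448·a·b^2 − 560·a^2·b + 336·a·b·c + 192·b^2·c − 240·a·b·c + 144·b·c^2 + 192·b^3 − 240·a·b^2 + 144·b^2·c    [distributive law]
= 36·a·b − 120·a^2 − 108·a·c + 180·b·c + 108·c^2 − 72·b + 90·a − 54·c + 48·b^2 − 304·a^2·b − 320·a^3 − 48·a^2·c + 288·a·b·c + 144·a·c^2 + 208·a·b^2 + 336·b^2·c + 144·b·c^2 + 192·b^3    [combine like terms]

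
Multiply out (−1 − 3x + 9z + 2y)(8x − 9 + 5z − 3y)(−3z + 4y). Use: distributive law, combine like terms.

−57xz + 76xy − 27z + 36y + 258z^2 − 299yz − 60y^2 + 72x^2z − 96x^2y − 171xz^2 + 153xyz + 100xy^2 − 135z^3 + 231yz^2 − 50y^2z − 24y^3

(−1 − 3x + 9z + 2y)(8x − 9 + 5z − 3y)(−3z + 4y)
= (−8x + 9 − 5z + 3y − 24x^2 + 27x − 15xz + 9xy + 72xz − 81z + 45z^2 − 27yz + 16xy − 18y + 10yz − 6y^2)(−3z + 4y)    [distributive law]
= (19x + 9 − 86z − 15y − 24x^2 + 57xz + 25xy + 45z^2 − 17yz − 6y^2)(−3z + 4y)    [combine like terms]
= −57xz + 76xy − 27z + 36y + 258z^2 − 344yz + 45yz − 60y^2 + 72x^2z − 96x^2y − 171xz^2 + 228xyz − 75xyz + 100xy^2 − 135z^3 + 180yz^2 + 51yz^2 − 68y^2z + 18y^2z − 24y^3    [distributive law]
= −57xz + 76xy − 27z + 36y + 258z^2 − 299yz − 60y^2 + 72x^2z − 96x^2y − 171xz^2 + 153xyz + 100xy^2 − 135z^3 + 231yz^2 − 50y^2z − 24y^3    [combine like terms]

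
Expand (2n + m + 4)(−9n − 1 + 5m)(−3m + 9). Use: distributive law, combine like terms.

54mn² − 162n² + 123mn − 342n − 3m²n − 12m² + 183m − 15m³ − 36

(2n + m + 4)(−9n − 1 + 5m)(−3m + 9)
= (−18n² − 2n + 10mn − 9mn − m + 5m² − 36n − 4 + 20m)(−3m + 9)    [distributive law]
= (−18n² − 38n + mn + 19m + 5m² − 4)(−3m + 9)    [combine like terms]
= 54mn² − 162n² + 114mn − 342n − 3m²n + 9mn − 57m² + 171m − 15m³ + 45m² + 12m − 36    [distributive law]
= 54mn² − 162n² + 123mn − 342n − 3m²n − 12m² + 183m − 15m³ − 36    [combine like terms]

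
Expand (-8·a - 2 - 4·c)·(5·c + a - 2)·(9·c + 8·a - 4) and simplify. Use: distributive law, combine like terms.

-556·a·c^2 - 424·a^2·c + 286·a·c - 64·a^3 + 144·a^2 - 24·a + 62·c^2 + 44·c - 16 - 180·c^3

(-8·a - 2 - 4·c)·(5·c + a - 2)·(9·c + 8·a - 4)
= (-40·a·c - 8·a^2 + 16·a - 10·c - 2·a + 4 - 20·c^2 - 4·a·c + 8·c)·(9·c + 8·a - 4)    [distributive law]
= (-44·a·c - 8·a^2 + 14·a - 2·c + 4 - 20·c^2)·(9·c + 8·a - 4)    [combine like terms]
= -396·a·c^2 - 352·a^2·c + 176·a·c - 72·a^2·c - 64·a^3 + 32·a^2 + 126·a·c + 112·a^2 - 56·a - 18·c^2 - 16·a·c + 8·c + 36·c + 32·a - 16 - 180·c^3 - 160·a·c^2 + 80·c^2    [distributive law]
= -556·a·c^2 - 424·a^2·c + 286·a·c - 64·a^3 + 144·a^2 - 24·a + 62·c^2 + 44·c - 16 - 180·c^3    [combine like terms]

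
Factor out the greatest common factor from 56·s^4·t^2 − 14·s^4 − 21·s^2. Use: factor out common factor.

56·s^4·t^2 − 14·s^4 − 21·s^2
= 7(8·s^4·t^2 − 2·s^4 − 3·s^2)    [factor out 7]
= 7·s^2(8·s^2·t^2 − 2·s^2 − 3)    [factor out s^2]

7·s^2(8·s^2·t^2 − 2·s^2 − 3)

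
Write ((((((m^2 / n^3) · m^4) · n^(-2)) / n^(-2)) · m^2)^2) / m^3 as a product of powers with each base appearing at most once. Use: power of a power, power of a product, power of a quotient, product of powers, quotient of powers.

m^13n^(-6)

((((((m^2 / n^3) · m^4) · n^(-2)) / n^(-2)) · m^2)^2) / m^3
= ((((((m^2 / n^3) · m^4) · n^(-2)) / n^(-2))^2) · ((m^2)^2)) / m^3    [power of a product]
= ((((((m^2 / n^3) · m^4) · n^(-2))^2) / ((n^(-2))^2)) · ((m^2)^2)) / m^3    [power of a quotient]
= ((((((m^2 / n^3) · m^4)^2) · ((n^(-2))^2)) / ((n^(-2))^2)) · ((m^2)^2)) / m^3    [power of a product]
= ((((((m^2 / n^3)^2) · ((m^4)^2)) · ((n^(-2))^2)) / ((n^(-2))^2)) · ((m^2)^2)) / m^3    [power of a product]
= (((((((m^2)^2) / ((n^3)^2)) · ((m^4)^2)) · ((n^(-2))^2)) / ((n^(-2))^2)) · ((m^2)^2)) / m^3    [power of a quotient]
= (((((m^4 / ((n^3)^2)) · ((m^4)^2)) · ((n^(-2))^2)) / ((n^(-2))^2)) · ((m^2)^2)) / m^3    [power of a power]
= (((((m^4 / n^6) · ((m^4)^2)) · ((n^(-2))^2)) / ((n^(-2))^2)) · ((m^2)^2)) / m^3    [power of a power]
= (((((m^4 / n^6) · m^8) · ((n^(-2))^2)) / ((n^(-2))^2)) · ((m^2)^2)) / m^3    [power of a power]
= (((((m^4 / n^6) · m^8) · n^(-4)) / ((n^(-2))^2)) · ((m^2)^2)) / m^3    [power of a power]
= (((((m^4 / n^6) · m^8) · n^(-4)) / n^(-4)) · ((m^2)^2)) / m^3    [power of a power]
= (((((m^4 / n^6) · m^8) · n^(-4)) / n^(-4)) · m^4) / m^3    [power of a power]
= m^13n^(-6)    [quotient of powers; product of powers]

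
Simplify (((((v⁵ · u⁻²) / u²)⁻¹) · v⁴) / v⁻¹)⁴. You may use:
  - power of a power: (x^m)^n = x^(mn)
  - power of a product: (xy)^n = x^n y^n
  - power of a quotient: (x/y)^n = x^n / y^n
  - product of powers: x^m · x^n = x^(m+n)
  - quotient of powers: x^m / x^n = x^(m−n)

(((((v⁵ · u⁻²) / u²)⁻¹) · v⁴) / v⁻¹)⁴
= (((((v⁵ · u⁻²) / u²)⁻¹) · v⁴)⁴) / ((v⁻¹)⁴)    [power of a quotient]
= (((((v⁵ · u⁻²) / u²)⁻¹)⁴) · ((v⁴)⁴)) / ((v⁻¹)⁴)    [power of a product]
= ((((v⁵ · u⁻²) / u²)⁻⁴) · ((v⁴)⁴)) / ((v⁻¹)⁴)    [power of a power]
= ((((v⁵ · u⁻²)⁻⁴) / ((u²)⁻⁴)) · ((v⁴)⁴)) / ((v⁻¹)⁴)    [power of a quotient]
= (((((v⁵)⁻⁴) · ((u⁻²)⁻⁴)) / ((u²)⁻⁴)) · ((v⁴)⁴)) / ((v⁻¹)⁴)    [power of a product]
= (((v⁻²⁰ · ((u⁻²)⁻⁴)) / ((u²)⁻⁴)) · ((v⁴)⁴)) / ((v⁻¹)⁴)    [power of a power]
= (((v⁻²⁰ · u⁸) / ((u²)⁻⁴)) · ((v⁴)⁴)) / ((v⁻¹)⁴)    [power of a power]
= (((v⁻²⁰ · u⁸) / u⁻⁸) · ((v⁴)⁴)) / ((v⁻¹)⁴)    [power of a power]
= (((v⁻²⁰ · u⁸) / u⁻⁸) · v¹⁶) / ((v⁻¹)⁴)    [power of a power]
= (((v⁻²⁰ · u⁸) / u⁻⁸) · v¹⁶) / v⁻⁴    [power of a power]
= u¹⁶    [quotient of powers; product of powers]

u¹⁶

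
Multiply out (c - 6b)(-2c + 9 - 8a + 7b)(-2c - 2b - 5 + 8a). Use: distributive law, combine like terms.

(c - 6b)(-2c + 9 - 8a + 7b)(-2c - 2b - 5 + 8a)
= (-2c^2 + 9c - 8ac + 7bc + 12bc - 54b + 48ab - 42b^2)(-2c - 2b - 5 + 8a)    [distributive law]
= (-2c^2 + 9c - 8ac + 19bc - 54b + 48ab - 42b^2)(-2c - 2b - 5 + 8a)    [combine like terms]
= 4c^3 + 4bc^2 + 10c^2 - 16ac^2 - 18c^2 - 18bc - 45c + 72ac + 16ac^2 + 16abc + 40ac - 64a^2c - 38bc^2 - 38b^2c - 95bc + 152abc + 108bc + 108b^2 + 270b - 432ab - 96abc - 96ab^2 - 240ab + 384a^2b + 84b^2c + 84b^3 + 210b^2 - 336ab^2    [distributive law]
= 4c^3 - 34bc^2 - 8c^2 - 5bc - 45c + 112ac + 72abc - 64a^2c + 46b^2c + 318b^2 + 270b - 672ab - 432ab^2 + 384a^2b + 84b^3    [combine like terms]

4c^3 - 34bc^2 - 8c^2 - 5bc - 45c + 112ac + 72abc - 64a^2c + 46b^2c + 318b^2 + 270b - 672ab - 432ab^2 + 384a^2b + 84b^3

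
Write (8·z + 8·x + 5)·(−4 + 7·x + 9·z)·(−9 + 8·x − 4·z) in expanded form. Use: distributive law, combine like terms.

(8·z + 8·x + 5)·(−4 + 7·x + 9·z)·(−9 + 8·x − 4·z)
= (−32·z + 56·x·z + 72·z^2 − 32·x + 56·x^2 + 72·x·z − 20 + 35·x + 45·z)·(−9 + 8·x − 4·z)    [distributive law]
= (13·z + 128·x·z + 72·z^2 + 3·x + 56·x^2 − 20)·(−9 + 8·x − 4·z)    [combine like terms]
= −117·z + 104·x·z − 52·z^2 − 1152·x·z + 1024·x^2·z − 512·x·z^2 − 648·z^2 + 576·x·z^2 − 288·z^3 − 27·x + 24·x^2 − 12·x·z − 504·x^2 + 448·x^3 − 224·x^2·z + 180 − 160·x + 80·z    [distributive law]
= −37·z − 1060·x·z − 700·z^2 + 800·x^2·z + 64·x·z^2 − 288·z^3 − 187·x − 480·x^2 + 448·x^3 + 180    [combine like terms]

−37·z − 1060·x·z − 700·z^2 + 800·x^2·z + 64·x·z^2 − 288·z^3 − 187·x − 480·x^2 + 448·x^3 + 180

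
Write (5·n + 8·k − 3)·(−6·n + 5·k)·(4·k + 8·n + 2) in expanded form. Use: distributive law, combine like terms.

−304·k·n^2 − 240·n^3 + 84·n^2 + 228·k^2·n − 94·k·n + 160·k^3 + 20·k^2 + 36·n − 30·k

(5·n + 8·k − 3)·(−6·n + 5·k)·(4·k + 8·n + 2)
= (−30·n^2 + 25·k·n − 48·k·n + 40·k^2 + 18·n − 15·k)·(4·k + 8·n + 2)    [distributive law]
= (−30·n^2 − 23·k·n + 40·k^2 + 18·n − 15·k)·(4·k + 8·n + 2)    [combine like terms]
= −120·k·n^2 − 240·n^3 − 60·n^2 − 92·k^2·n − 184·k·n^2 − 46·k·n + 160·k^3 + 320·k^2·n + 80·k^2 + 72·k·n + 144·n^2 + 36·n − 60·k^2 − 120·k·n − 30·k    [distributive law]
= −304·k·n^2 − 240·n^3 + 84·n^2 + 228·k^2·n − 94·k·n + 160·k^3 + 20·k^2 + 36·n − 30·k    [combine like terms]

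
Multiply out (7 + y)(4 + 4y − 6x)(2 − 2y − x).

56 + 8y − 112x − 56y² + 40xy + 42x² − 8y³ + 8xy² + 6x²y

(7 + y)(4 + 4y − 6x)(2 − 2y − x)
= (28 + 28y − 42x + 4y + 4y² − 6xy)(2 − 2y − x)    [distributive law]
= (28 + 32y − 42x + 4y² − 6xy)(2 − 2y − x)    [combine like terms]
= 56 − 56y − 28x + 64y − 64y² − 32xy − 84x + 84xy + 42x² + 8y² − 8y³ − 4xy² − 12xy + 12xy² + 6x²y    [distributive law]
= 56 + 8y − 112x − 56y² + 40xy + 42x² − 8y³ + 8xy² + 6x²y    [combine like terms]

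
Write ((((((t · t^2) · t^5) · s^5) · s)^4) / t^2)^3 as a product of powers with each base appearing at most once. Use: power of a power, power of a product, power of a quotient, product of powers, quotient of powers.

((((((t · t^2) · t^5) · s^5) · s)^4) / t^2)^3
= ((((((t · t^2) · t^5) · s^5) · s)^4)^3) / ((t^2)^3)    [power of a quotient]
= (((((t · t^2) · t^5) · s^5) · s)^12) / ((t^2)^3)    [power of a power]
= (((((t · t^2) · t^5) · s^5)^12) · (s^12)) / ((t^2)^3)    [power of a product]
= (((((t · t^2) · t^5)^12) · ((s^5)^12)) · (s^12)) / ((t^2)^3)    [power of a product]
= (((((t · t^2)^12) · ((t^5)^12)) · ((s^5)^12)) · (s^12)) / ((t^2)^3)    [power of a product]
= (((((t^12) · ((t^2)^12)) · ((t^5)^12)) · ((s^5)^12)) · (s^12)) / ((t^2)^3)    [power of a product]
= ((((t^12 · t^24) · ((t^5)^12)) · ((s^5)^12)) · (s^12)) / ((t^2)^3)    [power of a power]
= (((t^36 · ((t^5)^12)) · ((s^5)^12)) · (s^12)) / ((t^2)^3)    [product of powers]
= (((t^36 · t^60) · ((s^5)^12)) · (s^12)) / ((t^2)^3)    [power of a power]
= ((t^96 · ((s^5)^12)) · (s^12)) / ((t^2)^3)    [product of powers]
= ((t^96 · s^60) · (s^12)) / ((t^2)^3)    [power of a power]
= ((t^96 · s^60) · s^12) / t^6    [power of a power]
= s^72·t^90    [quotient of powers; product of powers]

s^72·t^90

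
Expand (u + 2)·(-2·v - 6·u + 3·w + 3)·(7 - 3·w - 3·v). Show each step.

(u + 2)·(-2·v - 6·u + 3·w + 3)·(7 - 3·w - 3·v)
= (-2·u·v - 6·u^2 + 3·u·w + 3·u - 4·v - 12·u + 6·w + 6)·(7 - 3·w - 3·v)    [distributive law]
= (-2·u·v - 6·u^2 + 3·u·w - 9·u - 4·v + 6·w + 6)·(7 - 3·w - 3·v)    [combine like terms]
= -14·u·v + 6·u·v·w + 6·u·v^2 - 42·u^2 + 18·u^2·w + 18·u^2·v + 21·u·w - 9·u·w^2 - 9·u·v·w - 63·u + 27·u·w + 27·u·v - 28·v + 12·v·w + 12·v^2 + 42·w - 18·w^2 - 18·v·w + 42 - 18·w - 18·v    [distributive law]
= 13·u·v - 3·u·v·w + 6·u·v^2 - 42·u^2 + 18·u^2·w + 18·u^2·v + 48·u·w - 9·u·w^2 - 63·u - 46·v - 6·v·w + 12·v^2 + 24·w - 18·w^2 + 42    [combine like terms]

13·u·v - 3·u·v·w + 6·u·v^2 - 42·u^2 + 18·u^2·w + 18·u^2·v + 48·u·w - 9·u·w^2 - 63·u - 46·v - 6·v·w + 12·v^2 + 24·w - 18·w^2 + 42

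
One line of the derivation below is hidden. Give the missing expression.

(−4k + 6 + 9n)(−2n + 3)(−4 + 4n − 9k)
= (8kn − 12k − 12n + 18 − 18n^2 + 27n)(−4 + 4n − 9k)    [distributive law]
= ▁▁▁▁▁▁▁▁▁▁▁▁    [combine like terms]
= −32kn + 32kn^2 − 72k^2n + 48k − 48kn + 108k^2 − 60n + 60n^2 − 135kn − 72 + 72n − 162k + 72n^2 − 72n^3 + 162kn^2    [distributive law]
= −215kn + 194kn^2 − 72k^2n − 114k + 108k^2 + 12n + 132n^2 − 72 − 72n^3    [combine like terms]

Applying combine like terms to the line above:

(8kn − 12k + 15n + 18 − 18n^2)(−4 + 4n − 9k)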